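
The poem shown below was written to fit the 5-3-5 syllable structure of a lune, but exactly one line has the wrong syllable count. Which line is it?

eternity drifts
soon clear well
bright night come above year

Line 1: eternity (4), drifts (1) → 5 ✓
Line 2: soon (1), clear (1), well (1) → 3 ✓
Line 3: bright (1), night (1), come (1), above (2), year (1) → 6 (expected 5)

The third line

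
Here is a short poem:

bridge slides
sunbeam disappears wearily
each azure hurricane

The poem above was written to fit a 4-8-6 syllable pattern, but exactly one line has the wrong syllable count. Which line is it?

The first line

Line 1: "bridge slides": 1+1 = 2 (expected 4)
Line 2: "sunbeam disappears wearily": 2+3+3 = 8 ✓
Line 3: "each azure hurricane": 1+2+3 = 6 ✓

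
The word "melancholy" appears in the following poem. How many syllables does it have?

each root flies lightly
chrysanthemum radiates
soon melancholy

4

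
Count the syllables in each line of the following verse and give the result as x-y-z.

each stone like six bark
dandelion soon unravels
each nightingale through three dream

5-8-7

Line 1: "each stone like six bark": 1+1+1+1+1 = 5
Line 2: "dandelion soon unravels": 4+1+3 = 8
Line 3: "each nightingale through three dream": 1+3+1+1+1 = 7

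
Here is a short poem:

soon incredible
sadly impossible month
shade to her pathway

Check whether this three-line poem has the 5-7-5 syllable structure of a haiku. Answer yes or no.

Yes

Line 1: soon (1), incredible (4) → 5 ✓
Line 2: sadly (2), impossible (4), month (1) → 7 ✓
Line 3: shade (1), to (1), her (1), pathway (2) → 5 ✓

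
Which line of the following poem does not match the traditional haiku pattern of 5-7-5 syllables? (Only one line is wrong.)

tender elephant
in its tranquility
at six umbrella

Line 1: "tender elephant": 2+3 = 5 ✓
Line 2: "in its tranquility": 1+1+4 = 6 (expected 7)
Line 3: "at six umbrella": 1+1+3 = 5 ✓

Line 2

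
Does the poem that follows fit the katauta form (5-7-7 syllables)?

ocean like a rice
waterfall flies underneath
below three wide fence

Line 1: "ocean like a rice": 2+1+1+1 = 5 ✓
Line 2: "waterfall flies underneath": 3+1+3 = 7 ✓
Line 3: "below three wide fence": 2+1+1+1 = 5 (expected 7)

No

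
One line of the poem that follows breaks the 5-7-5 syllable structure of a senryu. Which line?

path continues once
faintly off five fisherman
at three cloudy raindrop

The third line

Line 1: "path continues once": 1+3+1 = 5 ✓
Line 2: "faintly off five fisherman": 2+1+1+3 = 7 ✓
Line 3: "at three cloudy raindrop": 1+1+2+2 = 6 (expected 5)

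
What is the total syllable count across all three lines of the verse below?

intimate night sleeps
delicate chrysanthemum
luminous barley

17

Line 1: intimate (3), night (1), sleeps (1) → 5
Line 2: delicate (3), chrysanthemum (4) → 7
Line 3: luminous (3), barley (2) → 5
Total: 5 + 7 + 5 = 17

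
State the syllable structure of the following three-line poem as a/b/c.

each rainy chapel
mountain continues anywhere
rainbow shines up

Line 1: each(1) + rainy(2) + chapel(2) = 5
Line 2: mountain(2) + continues(3) + anywhere(3) = 8
Line 3: rainbow(2) + shines(1) + up(1) = 4

5/8/4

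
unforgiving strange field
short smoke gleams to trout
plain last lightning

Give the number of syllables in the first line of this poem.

The first line: unforgiving(4) + strange(1) + field(1) = 6

6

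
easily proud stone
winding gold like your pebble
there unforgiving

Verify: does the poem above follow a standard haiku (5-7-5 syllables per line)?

Yes

Line 1: easily(3) + proud(1) + stone(1) = 5 ✓
Line 2: winding(2) + gold(1) + like(1) + your(1) + pebble(2) = 7 ✓
Line 3: there(1) + unforgiving(4) = 5 ✓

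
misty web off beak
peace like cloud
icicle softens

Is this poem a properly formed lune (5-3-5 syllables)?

Line 1: misty (2), web (1), off (1), beak (1) → 5 ✓
Line 2: peace (1), like (1), cloud (1) → 3 ✓
Line 3: icicle (3), softens (2) → 5 ✓

Yes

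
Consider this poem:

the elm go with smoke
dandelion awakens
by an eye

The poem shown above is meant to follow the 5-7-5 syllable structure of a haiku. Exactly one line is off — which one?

The third line

Line 1: "the elm go with smoke": 1+1+1+1+1 = 5 ✓
Line 2: "dandelion awakens": 4+3 = 7 ✓
Line 3: "by an eye": 1+1+1 = 3 (expected 5)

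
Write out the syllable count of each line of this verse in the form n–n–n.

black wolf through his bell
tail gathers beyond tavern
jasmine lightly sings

5–7–5

Line 1: "black wolf through his bell": 1+1+1+1+1 = 5
Line 2: "tail gathers beyond tavern": 1+2+2+2 = 7
Line 3: "jasmine lightly sings": 2+2+1 = 5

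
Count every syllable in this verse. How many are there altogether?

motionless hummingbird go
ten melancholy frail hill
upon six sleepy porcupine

Line 1: motionless (3), hummingbird (3), go (1) → 7
Line 2: ten (1), melancholy (4), frail (1), hill (1) → 7
Line 3: upon (2), six (1), sleepy (2), porcupine (3) → 8
Total: 7 + 7 + 8 = 22

22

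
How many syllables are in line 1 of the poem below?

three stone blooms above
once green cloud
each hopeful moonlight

Line 1: three (1), stone (1), blooms (1), above (2) → 5

5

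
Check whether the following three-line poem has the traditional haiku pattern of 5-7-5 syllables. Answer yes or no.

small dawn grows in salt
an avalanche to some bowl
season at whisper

Line 1: small(1) + dawn(1) + grows(1) + in(1) + salt(1) = 5 ✓
Line 2: an(1) + avalanche(3) + to(1) + some(1) + bowl(1) = 7 ✓
Line 3: season(2) + at(1) + whisper(2) = 5 ✓

Yes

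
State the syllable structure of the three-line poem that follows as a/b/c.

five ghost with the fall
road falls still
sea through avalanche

Line 1: "five ghost with the fall": 1+1+1+1+1 = 5
Line 2: "road falls still": 1+1+1 = 3
Line 3: "sea through avalanche": 1+1+3 = 5

5/3/5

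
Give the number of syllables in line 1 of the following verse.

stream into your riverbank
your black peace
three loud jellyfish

Line 1: stream(1) + into(2) + your(1) + riverbank(3) = 7

7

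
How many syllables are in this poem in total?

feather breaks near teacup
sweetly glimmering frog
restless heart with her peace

Line 1: feather(2) + breaks(1) + near(1) + teacup(2) = 6
Line 2: sweetly(2) + glimmering(3) + frog(1) = 6
Line 3: restless(2) + heart(1) + with(1) + her(1) + peace(1) = 6
Total: 6 + 6 + 6 = 18

18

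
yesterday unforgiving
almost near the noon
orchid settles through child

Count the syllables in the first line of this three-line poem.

7

The first line: yesterday (3), unforgiving (4) → 7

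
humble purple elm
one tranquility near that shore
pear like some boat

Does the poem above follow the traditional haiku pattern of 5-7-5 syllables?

Line 1: humble (2), purple (2), elm (1) → 5 ✓
Line 2: one (1), tranquility (4), near (1), that (1), shore (1) → 8 (expected 7)
Line 3: pear (1), like (1), some (1), boat (1) → 4 (expected 5)

No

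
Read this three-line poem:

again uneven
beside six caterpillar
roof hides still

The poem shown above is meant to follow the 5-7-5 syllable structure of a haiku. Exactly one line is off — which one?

Line 1: again (2), uneven (3) → 5 ✓
Line 2: beside (2), six (1), caterpillar (4) → 7 ✓
Line 3: roof (1), hides (1), still (1) → 3 (expected 5)

The third line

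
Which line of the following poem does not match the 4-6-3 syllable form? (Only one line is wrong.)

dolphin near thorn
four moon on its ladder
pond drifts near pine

The third line

Line 1: dolphin (2), near (1), thorn (1) → 4 ✓
Line 2: four (1), moon (1), on (1), its (1), ladder (2) → 6 ✓
Line 3: pond (1), drifts (1), near (1), pine (1) → 4 (expected 3)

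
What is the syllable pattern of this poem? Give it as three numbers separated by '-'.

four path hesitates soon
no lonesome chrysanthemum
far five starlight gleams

6-7-5

Line 1: four (1), path (1), hesitates (3), soon (1) → 6
Line 2: no (1), lonesome (2), chrysanthemum (4) → 7
Line 3: far (1), five (1), starlight (2), gleams (1) → 5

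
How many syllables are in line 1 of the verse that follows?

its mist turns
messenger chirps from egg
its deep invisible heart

3

Line 1: "its mist turns": 1+1+1 = 3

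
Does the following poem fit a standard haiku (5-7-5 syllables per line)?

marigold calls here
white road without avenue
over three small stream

Yes

Line 1: marigold (3), calls (1), here (1) → 5 ✓
Line 2: white (1), road (1), without (2), avenue (3) → 7 ✓
Line 3: over (2), three (1), small (1), stream (1) → 5 ✓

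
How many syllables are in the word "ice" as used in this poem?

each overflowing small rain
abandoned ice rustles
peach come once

1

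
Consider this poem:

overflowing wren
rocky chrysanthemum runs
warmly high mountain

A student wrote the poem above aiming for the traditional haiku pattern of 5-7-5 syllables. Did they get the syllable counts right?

Yes

Line 1: overflowing (4), wren (1) → 5 ✓
Line 2: rocky (2), chrysanthemum (4), runs (1) → 7 ✓
Line 3: warmly (2), high (1), mountain (2) → 5 ✓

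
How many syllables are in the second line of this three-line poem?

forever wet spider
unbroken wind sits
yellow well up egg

5

The second line: "unbroken wind sits": 3+1+1 = 5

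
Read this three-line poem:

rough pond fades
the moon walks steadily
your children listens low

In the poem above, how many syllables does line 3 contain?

Line 3: your (1), children (2), listens (2), low (1) → 6

6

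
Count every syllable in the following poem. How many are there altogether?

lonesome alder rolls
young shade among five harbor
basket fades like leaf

Line 1: "lonesome alder rolls": 2+2+1 = 5
Line 2: "young shade among five harbor": 1+1+2+1+2 = 7
Line 3: "basket fades like leaf": 2+1+1+1 = 5
Total: 5 + 7 + 5 = 17

17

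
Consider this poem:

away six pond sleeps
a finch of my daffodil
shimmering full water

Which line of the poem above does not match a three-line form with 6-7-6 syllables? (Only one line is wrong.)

The first line

Line 1: "away six pond sleeps": 2+1+1+1 = 5 (expected 6)
Line 2: "a finch of my daffodil": 1+1+1+1+3 = 7 ✓
Line 3: "shimmering full water": 3+1+2 = 6 ✓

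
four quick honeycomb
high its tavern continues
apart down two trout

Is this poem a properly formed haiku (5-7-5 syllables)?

Yes

Line 1: "four quick honeycomb": 1+1+3 = 5 ✓
Line 2: "high its tavern continues": 1+1+2+3 = 7 ✓
Line 3: "apart down two trout": 2+1+1+1 = 5 ✓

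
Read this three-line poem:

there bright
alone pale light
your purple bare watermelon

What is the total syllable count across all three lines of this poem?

Line 1: "there bright": 1+1 = 2
Line 2: "alone pale light": 2+1+1 = 4
Line 3: "your purple bare watermelon": 1+2+1+4 = 8
Total: 2 + 4 + 8 = 14

14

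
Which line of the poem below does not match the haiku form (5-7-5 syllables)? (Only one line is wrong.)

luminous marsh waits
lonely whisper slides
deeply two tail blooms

The second line

Line 1: luminous (3), marsh (1), waits (1) → 5 ✓
Line 2: lonely (2), whisper (2), slides (1) → 5 (expected 7)
Line 3: deeply (2), two (1), tail (1), blooms (1) → 5 ✓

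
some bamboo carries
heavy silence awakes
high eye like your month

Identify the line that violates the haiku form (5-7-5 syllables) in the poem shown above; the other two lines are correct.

Line 1: some (1), bamboo (2), carries (2) → 5 ✓
Line 2: heavy (2), silence (2), awakes (2) → 6 (expected 7)
Line 3: high (1), eye (1), like (1), your (1), month (1) → 5 ✓

Line 2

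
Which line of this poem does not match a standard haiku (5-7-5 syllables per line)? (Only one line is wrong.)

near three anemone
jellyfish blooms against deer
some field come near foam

Line 1

Line 1: near (1), three (1), anemone (4) → 6 (expected 5)
Line 2: jellyfish (3), blooms (1), against (2), deer (1) → 7 ✓
Line 3: some (1), field (1), come (1), near (1), foam (1) → 5 ✓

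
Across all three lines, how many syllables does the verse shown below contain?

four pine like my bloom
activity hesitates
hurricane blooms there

17

Line 1: four(1) + pine(1) + like(1) + my(1) + bloom(1) = 5
Line 2: activity(4) + hesitates(3) = 7
Line 3: hurricane(3) + blooms(1) + there(1) = 5
Total: 5 + 7 + 5 = 17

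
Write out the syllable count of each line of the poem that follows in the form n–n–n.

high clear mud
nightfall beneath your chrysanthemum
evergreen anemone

Line 1: high(1) + clear(1) + mud(1) = 3
Line 2: nightfall(2) + beneath(2) + your(1) + chrysanthemum(4) = 9
Line 3: evergreen(3) + anemone(4) = 7

3–9–7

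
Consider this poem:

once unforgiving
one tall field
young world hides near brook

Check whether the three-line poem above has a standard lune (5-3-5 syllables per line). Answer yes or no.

Yes

Line 1: "once unforgiving": 1+4 = 5 ✓
Line 2: "one tall field": 1+1+1 = 3 ✓
Line 3: "young world hides near brook": 1+1+1+1+1 = 5 ✓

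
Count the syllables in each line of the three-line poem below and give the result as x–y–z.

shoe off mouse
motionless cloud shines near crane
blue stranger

Line 1: shoe (1), off (1), mouse (1) → 3
Line 2: motionless (3), cloud (1), shines (1), near (1), crane (1) → 7
Line 3: blue (1), stranger (2) → 3

3–7–3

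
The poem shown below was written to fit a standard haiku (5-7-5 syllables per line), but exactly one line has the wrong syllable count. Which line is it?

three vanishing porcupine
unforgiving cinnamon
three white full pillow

Line 1

Line 1: three (1), vanishing (3), porcupine (3) → 7 (expected 5)
Line 2: unforgiving (4), cinnamon (3) → 7 ✓
Line 3: three (1), white (1), full (1), pillow (2) → 5 ✓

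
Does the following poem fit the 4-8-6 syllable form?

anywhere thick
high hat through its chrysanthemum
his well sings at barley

Yes

Line 1: "anywhere thick": 3+1 = 4 ✓
Line 2: "high hat through its chrysanthemum": 1+1+1+1+4 = 8 ✓
Line 3: "his well sings at barley": 1+1+1+1+2 = 6 ✓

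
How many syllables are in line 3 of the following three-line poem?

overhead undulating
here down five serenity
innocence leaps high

Line 3: "innocence leaps high": 3+1+1 = 5

5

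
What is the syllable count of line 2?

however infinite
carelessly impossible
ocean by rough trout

Line 2: carelessly(3) + impossible(4) = 7

7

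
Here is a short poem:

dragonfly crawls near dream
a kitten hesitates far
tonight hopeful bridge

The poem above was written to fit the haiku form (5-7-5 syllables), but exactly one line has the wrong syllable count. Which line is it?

Line 1

Line 1: dragonfly (3), crawls (1), near (1), dream (1) → 6 (expected 5)
Line 2: a (1), kitten (2), hesitates (3), far (1) → 7 ✓
Line 3: tonight (2), hopeful (2), bridge (1) → 5 ✓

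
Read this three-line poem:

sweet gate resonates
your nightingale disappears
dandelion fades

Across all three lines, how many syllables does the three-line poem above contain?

17

Line 1: sweet (1), gate (1), resonates (3) → 5
Line 2: your (1), nightingale (3), disappears (3) → 7
Line 3: dandelion (4), fades (1) → 5
Total: 5 + 7 + 5 = 17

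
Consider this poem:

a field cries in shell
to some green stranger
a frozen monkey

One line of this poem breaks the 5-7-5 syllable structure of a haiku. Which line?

Line 2

Line 1: a (1), field (1), cries (1), in (1), shell (1) → 5 ✓
Line 2: to (1), some (1), green (1), stranger (2) → 5 (expected 7)
Line 3: a (1), frozen (2), monkey (2) → 5 ✓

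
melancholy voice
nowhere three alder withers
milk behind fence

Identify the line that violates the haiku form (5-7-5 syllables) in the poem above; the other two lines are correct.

Line 1: melancholy (4), voice (1) → 5 ✓
Line 2: nowhere (2), three (1), alder (2), withers (2) → 7 ✓
Line 3: milk (1), behind (2), fence (1) → 4 (expected 5)

The third line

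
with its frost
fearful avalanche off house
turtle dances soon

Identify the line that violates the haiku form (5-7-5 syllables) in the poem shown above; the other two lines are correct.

Line 1: with(1) + its(1) + frost(1) = 3 (expected 5)
Line 2: fearful(2) + avalanche(3) + off(1) + house(1) = 7 ✓
Line 3: turtle(2) + dances(2) + soon(1) = 5 ✓

The first line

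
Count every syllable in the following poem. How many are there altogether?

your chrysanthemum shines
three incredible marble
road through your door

Line 1: your (1), chrysanthemum (4), shines (1) → 6
Line 2: three (1), incredible (4), marble (2) → 7
Line 3: road (1), through (1), your (1), door (1) → 4
Total: 6 + 7 + 4 = 17

17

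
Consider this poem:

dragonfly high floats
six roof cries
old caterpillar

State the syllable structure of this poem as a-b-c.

Line 1: "dragonfly high floats": 3+1+1 = 5
Line 2: "six roof cries": 1+1+1 = 3
Line 3: "old caterpillar": 1+4 = 5

5-3-5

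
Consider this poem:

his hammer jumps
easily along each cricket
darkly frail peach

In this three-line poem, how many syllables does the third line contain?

The third line: "darkly frail peach": 2+1+1 = 4

4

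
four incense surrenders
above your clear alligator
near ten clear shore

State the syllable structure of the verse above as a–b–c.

Line 1: four(1) + incense(2) + surrenders(3) = 6
Line 2: above(2) + your(1) + clear(1) + alligator(4) = 8
Line 3: near(1) + ten(1) + clear(1) + shore(1) = 4

6–8–4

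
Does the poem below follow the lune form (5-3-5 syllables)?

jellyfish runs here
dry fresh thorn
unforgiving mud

Line 1: "jellyfish runs here": 3+1+1 = 5 ✓
Line 2: "dry fresh thorn": 1+1+1 = 3 ✓
Line 3: "unforgiving mud": 4+1 = 5 ✓

Yes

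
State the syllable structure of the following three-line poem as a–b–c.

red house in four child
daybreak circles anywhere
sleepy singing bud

Line 1: red (1), house (1), in (1), four (1), child (1) → 5
Line 2: daybreak (2), circles (2), anywhere (3) → 7
Line 3: sleepy (2), singing (2), bud (1) → 5

5–7–5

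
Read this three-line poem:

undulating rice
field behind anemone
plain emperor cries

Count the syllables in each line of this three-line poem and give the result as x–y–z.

5–7–5

Line 1: undulating (4), rice (1) → 5
Line 2: field (1), behind (2), anemone (4) → 7
Line 3: plain (1), emperor (3), cries (1) → 5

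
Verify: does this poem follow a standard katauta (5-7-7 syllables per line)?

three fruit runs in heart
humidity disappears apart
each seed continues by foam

No

Line 1: three (1), fruit (1), runs (1), in (1), heart (1) → 5 ✓
Line 2: humidity (4), disappears (3), apart (2) → 9 (expected 7)
Line 3: each (1), seed (1), continues (3), by (1), foam (1) → 7 ✓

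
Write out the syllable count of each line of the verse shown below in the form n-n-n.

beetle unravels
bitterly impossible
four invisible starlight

Line 1: beetle (2), unravels (3) → 5
Line 2: bitterly (3), impossible (4) → 7
Line 3: four (1), invisible (4), starlight (2) → 7

5-7-7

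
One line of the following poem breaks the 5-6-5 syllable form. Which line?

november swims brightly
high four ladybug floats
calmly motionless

Line 1

Line 1: november (3), swims (1), brightly (2) → 6 (expected 5)
Line 2: high (1), four (1), ladybug (3), floats (1) → 6 ✓
Line 3: calmly (2), motionless (3) → 5 ✓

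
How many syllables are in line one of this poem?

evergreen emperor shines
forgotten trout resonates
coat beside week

7

Line one: evergreen(3) + emperor(3) + shines(1) = 7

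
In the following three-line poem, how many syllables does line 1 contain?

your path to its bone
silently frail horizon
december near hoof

5

Line 1: your (1), path (1), to (1), its (1), bone (1) → 5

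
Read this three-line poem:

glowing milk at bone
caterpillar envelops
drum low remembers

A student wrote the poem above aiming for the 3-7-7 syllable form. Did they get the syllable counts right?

No

Line 1: glowing (2), milk (1), at (1), bone (1) → 5 (expected 3)
Line 2: caterpillar (4), envelops (3) → 7 ✓
Line 3: drum (1), low (1), remembers (3) → 5 (expected 7)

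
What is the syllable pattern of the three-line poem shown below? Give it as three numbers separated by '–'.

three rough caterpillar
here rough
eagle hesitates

6–2–5

Line 1: three(1) + rough(1) + caterpillar(4) = 6
Line 2: here(1) + rough(1) = 2
Line 3: eagle(2) + hesitates(3) = 5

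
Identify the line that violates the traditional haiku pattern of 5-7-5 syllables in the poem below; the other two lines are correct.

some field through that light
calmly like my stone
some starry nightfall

The second line

Line 1: "some field through that light": 1+1+1+1+1 = 5 ✓
Line 2: "calmly like my stone": 2+1+1+1 = 5 (expected 7)
Line 3: "some starry nightfall": 1+2+2 = 5 ✓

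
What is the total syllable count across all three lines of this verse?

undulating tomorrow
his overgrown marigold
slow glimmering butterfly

Line 1: undulating (4), tomorrow (3) → 7
Line 2: his (1), overgrown (3), marigold (3) → 7
Line 3: slow (1), glimmering (3), butterfly (3) → 7
Total: 7 + 7 + 7 = 21

21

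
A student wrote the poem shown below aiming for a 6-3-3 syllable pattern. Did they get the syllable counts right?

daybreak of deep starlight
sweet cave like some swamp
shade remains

No

Line 1: daybreak (2), of (1), deep (1), starlight (2) → 6 ✓
Line 2: sweet (1), cave (1), like (1), some (1), swamp (1) → 5 (expected 3)
Line 3: shade (1), remains (2) → 3 ✓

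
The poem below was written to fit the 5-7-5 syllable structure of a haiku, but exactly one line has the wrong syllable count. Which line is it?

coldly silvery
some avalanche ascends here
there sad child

The third line

Line 1: coldly (2), silvery (3) → 5 ✓
Line 2: some (1), avalanche (3), ascends (2), here (1) → 7 ✓
Line 3: there (1), sad (1), child (1) → 3 (expected 5)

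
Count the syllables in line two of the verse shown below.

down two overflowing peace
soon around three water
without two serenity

Line two: soon (1), around (2), three (1), water (2) → 6

6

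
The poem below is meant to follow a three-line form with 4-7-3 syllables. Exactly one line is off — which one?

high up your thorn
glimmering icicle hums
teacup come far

Line 1: high(1) + up(1) + your(1) + thorn(1) = 4 ✓
Line 2: glimmering(3) + icicle(3) + hums(1) = 7 ✓
Line 3: teacup(2) + come(1) + far(1) = 4 (expected 3)

The third line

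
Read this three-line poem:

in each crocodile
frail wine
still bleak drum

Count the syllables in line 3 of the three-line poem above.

Line 3: still(1) + bleak(1) + drum(1) = 3

3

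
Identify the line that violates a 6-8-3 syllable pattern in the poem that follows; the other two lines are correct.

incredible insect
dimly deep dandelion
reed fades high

The second line

Line 1: incredible (4), insect (2) → 6 ✓
Line 2: dimly (2), deep (1), dandelion (4) → 7 (expected 8)
Line 3: reed (1), fades (1), high (1) → 3 ✓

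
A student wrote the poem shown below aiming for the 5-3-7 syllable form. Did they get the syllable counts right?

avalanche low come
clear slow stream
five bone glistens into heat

Line 1: avalanche (3), low (1), come (1) → 5 ✓
Line 2: clear (1), slow (1), stream (1) → 3 ✓
Line 3: five (1), bone (1), glistens (2), into (2), heat (1) → 7 ✓

Yes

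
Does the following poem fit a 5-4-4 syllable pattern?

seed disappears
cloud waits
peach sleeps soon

No

Line 1: "seed disappears": 1+3 = 4 (expected 5)
Line 2: "cloud waits": 1+1 = 2 (expected 4)
Line 3: "peach sleeps soon": 1+1+1 = 3 (expected 4)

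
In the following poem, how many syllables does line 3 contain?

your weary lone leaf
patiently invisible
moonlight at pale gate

Line 3: moonlight (2), at (1), pale (1), gate (1) → 5

5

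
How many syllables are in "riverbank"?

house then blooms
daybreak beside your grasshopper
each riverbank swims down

3

"riverbank" has 3 syllables.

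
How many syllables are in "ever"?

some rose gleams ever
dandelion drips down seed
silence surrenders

2

"ever" has 2 syllables.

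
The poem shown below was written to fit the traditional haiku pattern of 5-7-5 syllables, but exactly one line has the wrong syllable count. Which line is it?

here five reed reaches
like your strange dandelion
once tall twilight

Line 1: here(1) + five(1) + reed(1) + reaches(2) = 5 ✓
Line 2: like(1) + your(1) + strange(1) + dandelion(4) = 7 ✓
Line 3: once(1) + tall(1) + twilight(2) = 4 (expected 5)

Line 3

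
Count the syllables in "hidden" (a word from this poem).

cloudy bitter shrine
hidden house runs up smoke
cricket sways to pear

2

"hidden" has 2 syllables.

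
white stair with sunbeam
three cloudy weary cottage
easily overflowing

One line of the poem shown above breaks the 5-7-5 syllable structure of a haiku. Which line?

Line 1: "white stair with sunbeam": 1+1+1+2 = 5 ✓
Line 2: "three cloudy weary cottage": 1+2+2+2 = 7 ✓
Line 3: "easily overflowing": 3+4 = 7 (expected 5)

The third line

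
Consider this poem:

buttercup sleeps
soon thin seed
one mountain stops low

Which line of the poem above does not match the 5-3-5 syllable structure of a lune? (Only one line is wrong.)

Line 1: "buttercup sleeps": 3+1 = 4 (expected 5)
Line 2: "soon thin seed": 1+1+1 = 3 ✓
Line 3: "one mountain stops low": 1+2+1+1 = 5 ✓

Line 1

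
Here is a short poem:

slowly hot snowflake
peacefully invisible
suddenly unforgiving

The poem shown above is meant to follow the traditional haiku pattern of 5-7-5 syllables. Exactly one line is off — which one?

Line 1: "slowly hot snowflake": 2+1+2 = 5 ✓
Line 2: "peacefully invisible": 3+4 = 7 ✓
Line 3: "suddenly unforgiving": 3+4 = 7 (expected 5)

Line 3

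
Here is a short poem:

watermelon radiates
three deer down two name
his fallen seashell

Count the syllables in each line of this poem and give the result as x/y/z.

Line 1: watermelon(4) + radiates(3) = 7
Line 2: three(1) + deer(1) + down(1) + two(1) + name(1) = 5
Line 3: his(1) + fallen(2) + seashell(2) = 5

7/5/5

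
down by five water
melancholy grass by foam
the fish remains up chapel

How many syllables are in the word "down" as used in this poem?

1

"down" has 1 syllable.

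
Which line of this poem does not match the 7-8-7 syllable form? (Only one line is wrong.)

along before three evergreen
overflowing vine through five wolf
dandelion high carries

Line 1: "along before three evergreen": 2+2+1+3 = 8 (expected 7)
Line 2: "overflowing vine through five wolf": 4+1+1+1+1 = 8 ✓
Line 3: "dandelion high carries": 4+1+2 = 7 ✓

The first line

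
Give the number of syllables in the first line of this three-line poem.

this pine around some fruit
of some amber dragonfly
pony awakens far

The first line: this (1), pine (1), around (2), some (1), fruit (1) → 6

6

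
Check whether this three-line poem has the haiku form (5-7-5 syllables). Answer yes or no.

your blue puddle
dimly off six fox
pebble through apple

No

Line 1: your(1) + blue(1) + puddle(2) = 4 (expected 5)
Line 2: dimly(2) + off(1) + six(1) + fox(1) = 5 (expected 7)
Line 3: pebble(2) + through(1) + apple(2) = 5 ✓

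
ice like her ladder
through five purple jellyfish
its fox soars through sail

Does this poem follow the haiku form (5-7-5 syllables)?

Line 1: ice (1), like (1), her (1), ladder (2) → 5 ✓
Line 2: through (1), five (1), purple (2), jellyfish (3) → 7 ✓
Line 3: its (1), fox (1), soars (1), through (1), sail (1) → 5 ✓

Yes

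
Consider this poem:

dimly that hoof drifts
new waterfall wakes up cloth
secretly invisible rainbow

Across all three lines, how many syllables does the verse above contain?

Line 1: dimly (2), that (1), hoof (1), drifts (1) → 5
Line 2: new (1), waterfall (3), wakes (1), up (1), cloth (1) → 7
Line 3: secretly (3), invisible (4), rainbow (2) → 9
Total: 5 + 7 + 9 = 21

21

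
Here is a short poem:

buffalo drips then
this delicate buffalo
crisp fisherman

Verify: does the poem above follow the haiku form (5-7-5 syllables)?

No

Line 1: buffalo(3) + drips(1) + then(1) = 5 ✓
Line 2: this(1) + delicate(3) + buffalo(3) = 7 ✓
Line 3: crisp(1) + fisherman(3) = 4 (expected 5)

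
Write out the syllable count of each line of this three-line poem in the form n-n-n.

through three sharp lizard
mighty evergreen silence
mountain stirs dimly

Line 1: through(1) + three(1) + sharp(1) + lizard(2) = 5
Line 2: mighty(2) + evergreen(3) + silence(2) = 7
Line 3: mountain(2) + stirs(1) + dimly(2) = 5

5-7-5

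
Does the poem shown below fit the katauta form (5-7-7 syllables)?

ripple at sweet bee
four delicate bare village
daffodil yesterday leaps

Yes

Line 1: "ripple at sweet bee": 2+1+1+1 = 5 ✓
Line 2: "four delicate bare village": 1+3+1+2 = 7 ✓
Line 3: "daffodil yesterday leaps": 3+3+1 = 7 ✓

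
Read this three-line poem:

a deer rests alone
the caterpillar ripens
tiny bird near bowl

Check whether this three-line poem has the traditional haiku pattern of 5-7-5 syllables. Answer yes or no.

Line 1: a (1), deer (1), rests (1), alone (2) → 5 ✓
Line 2: the (1), caterpillar (4), ripens (2) → 7 ✓
Line 3: tiny (2), bird (1), near (1), bowl (1) → 5 ✓

Yes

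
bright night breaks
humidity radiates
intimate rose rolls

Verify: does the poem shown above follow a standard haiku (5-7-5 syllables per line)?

No

Line 1: bright(1) + night(1) + breaks(1) = 3 (expected 5)
Line 2: humidity(4) + radiates(3) = 7 ✓
Line 3: intimate(3) + rose(1) + rolls(1) = 5 ✓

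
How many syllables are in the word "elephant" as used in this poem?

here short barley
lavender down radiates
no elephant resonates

3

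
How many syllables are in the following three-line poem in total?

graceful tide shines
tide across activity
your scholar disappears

Line 1: graceful(2) + tide(1) + shines(1) = 4
Line 2: tide(1) + across(2) + activity(4) = 7
Line 3: your(1) + scholar(2) + disappears(3) = 6
Total: 4 + 7 + 6 = 17

17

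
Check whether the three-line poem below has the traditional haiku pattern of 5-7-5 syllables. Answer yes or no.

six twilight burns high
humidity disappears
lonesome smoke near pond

Line 1: six (1), twilight (2), burns (1), high (1) → 5 ✓
Line 2: humidity (4), disappears (3) → 7 ✓
Line 3: lonesome (2), smoke (1), near (1), pond (1) → 5 ✓

Yes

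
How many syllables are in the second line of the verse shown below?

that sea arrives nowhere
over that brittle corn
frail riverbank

The second line: over(2) + that(1) + brittle(2) + corn(1) = 6

6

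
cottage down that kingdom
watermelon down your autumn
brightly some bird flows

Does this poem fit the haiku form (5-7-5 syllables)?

No

Line 1: cottage (2), down (1), that (1), kingdom (2) → 6 (expected 5)
Line 2: watermelon (4), down (1), your (1), autumn (2) → 8 (expected 7)
Line 3: brightly (2), some (1), bird (1), flows (1) → 5 ✓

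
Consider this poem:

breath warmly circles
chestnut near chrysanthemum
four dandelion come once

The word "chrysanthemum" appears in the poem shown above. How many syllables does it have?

4

"chrysanthemum" has 4 syllables.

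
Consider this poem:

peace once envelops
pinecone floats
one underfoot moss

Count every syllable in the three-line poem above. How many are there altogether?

Line 1: "peace once envelops": 1+1+3 = 5
Line 2: "pinecone floats": 2+1 = 3
Line 3: "one underfoot moss": 1+3+1 = 5
Total: 5 + 3 + 5 = 13

13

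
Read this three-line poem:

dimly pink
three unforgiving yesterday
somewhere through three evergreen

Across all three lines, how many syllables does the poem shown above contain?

Line 1: dimly (2), pink (1) → 3
Line 2: three (1), unforgiving (4), yesterday (3) → 8
Line 3: somewhere (2), through (1), three (1), evergreen (3) → 7
Total: 3 + 8 + 7 = 18

18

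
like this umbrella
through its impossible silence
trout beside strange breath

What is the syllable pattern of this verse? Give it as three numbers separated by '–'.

5–8–5

Line 1: like(1) + this(1) + umbrella(3) = 5
Line 2: through(1) + its(1) + impossible(4) + silence(2) = 8
Line 3: trout(1) + beside(2) + strange(1) + breath(1) = 5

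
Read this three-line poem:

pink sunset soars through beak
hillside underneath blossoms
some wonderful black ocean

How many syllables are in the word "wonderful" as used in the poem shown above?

3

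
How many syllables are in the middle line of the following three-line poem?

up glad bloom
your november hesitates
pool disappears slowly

The middle line: "your november hesitates": 1+3+3 = 7

7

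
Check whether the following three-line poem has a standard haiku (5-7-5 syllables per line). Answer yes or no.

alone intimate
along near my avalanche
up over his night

Yes

Line 1: "alone intimate": 2+3 = 5 ✓
Line 2: "along near my avalanche": 2+1+1+3 = 7 ✓
Line 3: "up over his night": 1+2+1+1 = 5 ✓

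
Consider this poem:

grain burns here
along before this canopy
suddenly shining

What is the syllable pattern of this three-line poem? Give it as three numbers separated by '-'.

Line 1: grain (1), burns (1), here (1) → 3
Line 2: along (2), before (2), this (1), canopy (3) → 8
Line 3: suddenly (3), shining (2) → 5

3-8-5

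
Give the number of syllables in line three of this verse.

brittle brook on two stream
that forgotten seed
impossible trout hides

Line three: impossible (4), trout (1), hides (1) → 6

6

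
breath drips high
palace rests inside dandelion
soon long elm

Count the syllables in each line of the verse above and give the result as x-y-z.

Line 1: breath (1), drips (1), high (1) → 3
Line 2: palace (2), rests (1), inside (2), dandelion (4) → 9
Line 3: soon (1), long (1), elm (1) → 3

3-9-3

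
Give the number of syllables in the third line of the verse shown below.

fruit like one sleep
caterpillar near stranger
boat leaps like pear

The third line: boat(1) + leaps(1) + like(1) + pear(1) = 4

4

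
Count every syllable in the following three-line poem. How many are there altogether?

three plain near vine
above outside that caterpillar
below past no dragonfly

Line 1: three(1) + plain(1) + near(1) + vine(1) = 4
Line 2: above(2) + outside(2) + that(1) + caterpillar(4) = 9
Line 3: below(2) + past(1) + no(1) + dragonfly(3) = 7
Total: 4 + 9 + 7 = 20

20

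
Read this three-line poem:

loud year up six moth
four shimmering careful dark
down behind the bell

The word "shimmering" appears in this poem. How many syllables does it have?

3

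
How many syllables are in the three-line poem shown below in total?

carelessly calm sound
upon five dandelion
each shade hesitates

Line 1: carelessly (3), calm (1), sound (1) → 5
Line 2: upon (2), five (1), dandelion (4) → 7
Line 3: each (1), shade (1), hesitates (3) → 5
Total: 5 + 7 + 5 = 17

17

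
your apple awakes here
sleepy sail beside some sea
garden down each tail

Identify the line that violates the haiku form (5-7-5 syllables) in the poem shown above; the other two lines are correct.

Line 1

Line 1: your(1) + apple(2) + awakes(2) + here(1) = 6 (expected 5)
Line 2: sleepy(2) + sail(1) + beside(2) + some(1) + sea(1) = 7 ✓
Line 3: garden(2) + down(1) + each(1) + tail(1) = 5 ✓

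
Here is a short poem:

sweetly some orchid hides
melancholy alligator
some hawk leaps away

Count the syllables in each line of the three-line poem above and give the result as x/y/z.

Line 1: sweetly(2) + some(1) + orchid(2) + hides(1) = 6
Line 2: melancholy(4) + alligator(4) = 8
Line 3: some(1) + hawk(1) + leaps(1) + away(2) = 5

6/8/5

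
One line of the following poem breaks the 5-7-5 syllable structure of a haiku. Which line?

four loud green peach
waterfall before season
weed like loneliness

The first line

Line 1: four(1) + loud(1) + green(1) + peach(1) = 4 (expected 5)
Line 2: waterfall(3) + before(2) + season(2) = 7 ✓
Line 3: weed(1) + like(1) + loneliness(3) = 5 ✓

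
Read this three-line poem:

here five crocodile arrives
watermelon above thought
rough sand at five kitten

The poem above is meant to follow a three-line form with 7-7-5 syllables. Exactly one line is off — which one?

The third line

Line 1: here(1) + five(1) + crocodile(3) + arrives(2) = 7 ✓
Line 2: watermelon(4) + above(2) + thought(1) = 7 ✓
Line 3: rough(1) + sand(1) + at(1) + five(1) + kitten(2) = 6 (expected 5)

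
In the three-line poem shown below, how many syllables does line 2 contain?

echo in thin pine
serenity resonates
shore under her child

Line 2: "serenity resonates": 4+3 = 7

7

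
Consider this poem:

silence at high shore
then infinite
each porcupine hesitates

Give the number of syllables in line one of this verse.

Line one: silence(2) + at(1) + high(1) + shore(1) = 5

5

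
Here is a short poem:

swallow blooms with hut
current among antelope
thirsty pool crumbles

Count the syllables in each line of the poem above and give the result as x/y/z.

5/7/5

Line 1: swallow(2) + blooms(1) + with(1) + hut(1) = 5
Line 2: current(2) + among(2) + antelope(3) = 7
Line 3: thirsty(2) + pool(1) + crumbles(2) = 5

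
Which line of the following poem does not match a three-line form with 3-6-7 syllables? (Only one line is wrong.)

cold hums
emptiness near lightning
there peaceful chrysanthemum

Line 1: cold (1), hums (1) → 2 (expected 3)
Line 2: emptiness (3), near (1), lightning (2) → 6 ✓
Line 3: there (1), peaceful (2), chrysanthemum (4) → 7 ✓

Line 1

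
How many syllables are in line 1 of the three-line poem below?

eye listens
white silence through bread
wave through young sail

Line 1: eye (1), listens (2) → 3

3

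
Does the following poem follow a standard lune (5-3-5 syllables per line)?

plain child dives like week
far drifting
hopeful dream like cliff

Yes

Line 1: plain(1) + child(1) + dives(1) + like(1) + week(1) = 5 ✓
Line 2: far(1) + drifting(2) = 3 ✓
Line 3: hopeful(2) + dream(1) + like(1) + cliff(1) = 5 ✓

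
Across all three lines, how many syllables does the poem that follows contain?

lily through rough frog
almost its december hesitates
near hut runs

17

Line 1: lily(2) + through(1) + rough(1) + frog(1) = 5
Line 2: almost(2) + its(1) + december(3) + hesitates(3) = 9
Line 3: near(1) + hut(1) + runs(1) = 3
Total: 5 + 9 + 3 = 17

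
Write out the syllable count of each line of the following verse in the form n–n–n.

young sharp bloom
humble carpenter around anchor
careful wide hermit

Line 1: young (1), sharp (1), bloom (1) → 3
Line 2: humble (2), carpenter (3), around (2), anchor (2) → 9
Line 3: careful (2), wide (1), hermit (2) → 5

3–9–5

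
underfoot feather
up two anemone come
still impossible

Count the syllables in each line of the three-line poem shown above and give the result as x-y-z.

Line 1: "underfoot feather": 3+2 = 5
Line 2: "up two anemone come": 1+1+4+1 = 7
Line 3: "still impossible": 1+4 = 5

5-7-5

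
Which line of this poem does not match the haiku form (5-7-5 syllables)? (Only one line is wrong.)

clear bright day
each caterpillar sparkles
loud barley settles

Line 1

Line 1: clear(1) + bright(1) + day(1) = 3 (expected 5)
Line 2: each(1) + caterpillar(4) + sparkles(2) = 7 ✓
Line 3: loud(1) + barley(2) + settles(2) = 5 ✓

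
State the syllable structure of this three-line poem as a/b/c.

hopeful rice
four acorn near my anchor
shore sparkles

Line 1: hopeful (2), rice (1) → 3
Line 2: four (1), acorn (2), near (1), my (1), anchor (2) → 7
Line 3: shore (1), sparkles (2) → 3

3/7/3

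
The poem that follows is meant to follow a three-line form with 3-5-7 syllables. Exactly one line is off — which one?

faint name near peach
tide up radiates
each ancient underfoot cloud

Line 1

Line 1: faint(1) + name(1) + near(1) + peach(1) = 4 (expected 3)
Line 2: tide(1) + up(1) + radiates(3) = 5 ✓
Line 3: each(1) + ancient(2) + underfoot(3) + cloud(1) = 7 ✓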